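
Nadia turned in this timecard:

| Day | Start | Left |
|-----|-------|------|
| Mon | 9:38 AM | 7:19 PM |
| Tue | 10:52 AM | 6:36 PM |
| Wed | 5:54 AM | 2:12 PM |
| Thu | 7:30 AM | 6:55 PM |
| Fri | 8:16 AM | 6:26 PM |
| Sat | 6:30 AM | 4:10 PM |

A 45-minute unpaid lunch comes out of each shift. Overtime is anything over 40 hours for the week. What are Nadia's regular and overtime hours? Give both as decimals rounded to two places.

Regular 40.00 hours, overtime 12.47 hours

Mon: 9:38 AM–7:19 PM = 9 h 41 min; less 45 min break → 8 h 56 min
Tue: 10:52 AM–6:36 PM = 7 h 44 min; less 45 min break → 6 h 59 min
Wed: 5:54 AM–2:12 PM = 8 h 18 min; less 45 min break → 7 h 33 min
Thu: 7:30 AM–6:55 PM = 11 h 25 min; less 45 min break → 10 h 40 min
Fri: 8:16 AM–6:26 PM = 10 h 10 min; less 45 min break → 9 h 25 min
Sat: 6:30 AM–4:10 PM = 9 h 40 min; less 45 min break → 8 h 55 min
Total worked: 52 h 28 min = 52.47 h.
Threshold 40 h → overtime 12 h 28 min, regular 40 h 0 min.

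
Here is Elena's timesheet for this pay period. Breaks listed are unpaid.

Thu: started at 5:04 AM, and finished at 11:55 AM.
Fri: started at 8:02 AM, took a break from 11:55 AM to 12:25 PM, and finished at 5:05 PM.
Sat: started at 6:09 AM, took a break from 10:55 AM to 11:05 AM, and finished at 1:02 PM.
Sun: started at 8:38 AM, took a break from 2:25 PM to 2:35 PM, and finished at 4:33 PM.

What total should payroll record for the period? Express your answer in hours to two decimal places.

Thu: 5:04 AM–11:55 AM = 6 h 51 min
Fri: 8:02 AM–5:05 PM = 9 h 3 min; less 30 min break → 8 h 33 min
Sat: 6:09 AM–1:02 PM = 6 h 53 min; less 10 min break → 6 h 43 min
Sun: 8:38 AM–4:33 PM = 7 h 55 min; less 10 min break → 7 h 45 min
Total: 6 h 51 min + 8 h 33 min + 6 h 43 min + 7 h 45 min = 29 h 52 min.

29.87 hours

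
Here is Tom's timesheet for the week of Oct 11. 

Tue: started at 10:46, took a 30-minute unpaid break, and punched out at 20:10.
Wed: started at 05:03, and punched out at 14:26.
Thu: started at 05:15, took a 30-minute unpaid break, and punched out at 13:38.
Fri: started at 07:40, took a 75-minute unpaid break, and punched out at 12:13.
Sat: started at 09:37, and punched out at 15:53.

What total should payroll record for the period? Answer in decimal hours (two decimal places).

35.73 hours

Tue: 10:46–20:10 = 9 h 24 min; less 30 min break → 8 h 54 min
Wed: 05:03–14:26 = 9 h 23 min
Thu: 05:15–13:38 = 8 h 23 min; less 30 min break → 7 h 53 min
Fri: 07:40–12:13 = 4 h 33 min; less 75 min break → 3 h 18 min
Sat: 09:37–15:53 = 6 h 16 min
Total: 8 h 54 min + 9 h 23 min + 7 h 53 min + 3 h 18 min + 6 h 16 min = 35 h 44 min.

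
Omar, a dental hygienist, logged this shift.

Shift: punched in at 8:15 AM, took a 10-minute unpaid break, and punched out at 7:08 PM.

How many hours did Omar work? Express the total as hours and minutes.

Shift: 8:15 AM–7:08 PM = 10 h 53 min; less 10 min break → 10 h 43 min

10 h 43 min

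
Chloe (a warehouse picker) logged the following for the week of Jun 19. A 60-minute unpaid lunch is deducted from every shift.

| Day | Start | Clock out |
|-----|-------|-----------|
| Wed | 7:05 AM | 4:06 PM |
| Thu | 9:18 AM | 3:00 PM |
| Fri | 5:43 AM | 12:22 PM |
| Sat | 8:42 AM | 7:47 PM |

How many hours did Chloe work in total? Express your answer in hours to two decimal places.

Wed: 7:05 AM–4:06 PM = 9 h 1 min; less 60 min break → 8 h 1 min
Thu: 9:18 AM–3:00 PM = 5 h 42 min; less 60 min break → 4 h 42 min
Fri: 5:43 AM–12:22 PM = 6 h 39 min; less 60 min break → 5 h 39 min
Sat: 8:42 AM–7:47 PM = 11 h 5 min; less 60 min break → 10 h 5 min
Total: 8 h 1 min + 4 h 42 min + 5 h 39 min + 10 h 5 min = 28 h 27 min.

28.45 hours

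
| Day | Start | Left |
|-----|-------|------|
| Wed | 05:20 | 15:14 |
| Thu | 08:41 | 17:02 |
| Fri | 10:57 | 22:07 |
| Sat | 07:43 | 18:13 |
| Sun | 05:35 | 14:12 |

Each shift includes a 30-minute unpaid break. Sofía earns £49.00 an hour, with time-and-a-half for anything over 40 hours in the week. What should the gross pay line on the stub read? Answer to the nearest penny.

£2403.45

Wed: 05:20–15:14 = 9 h 54 min; less 30 min break → 9 h 24 min
Thu: 08:41–17:02 = 8 h 21 min; less 30 min break → 7 h 51 min
Fri: 10:57–22:07 = 11 h 10 min; less 30 min break → 10 h 40 min
Sat: 07:43–18:13 = 10 h 30 min; less 30 min break → 10 h 0 min
Sun: 05:35–14:12 = 8 h 37 min; less 30 min break → 8 h 7 min
Total worked: 46 h 2 min = 2762 min.
Regular 40 h 0 min = 2400 min at £49.00/h; overtime 6 h 2 min = 362 min at £73.50/h.
Pay = (2400 × £49.00 + 362 × £73.50) ÷ 60 = £2403.45.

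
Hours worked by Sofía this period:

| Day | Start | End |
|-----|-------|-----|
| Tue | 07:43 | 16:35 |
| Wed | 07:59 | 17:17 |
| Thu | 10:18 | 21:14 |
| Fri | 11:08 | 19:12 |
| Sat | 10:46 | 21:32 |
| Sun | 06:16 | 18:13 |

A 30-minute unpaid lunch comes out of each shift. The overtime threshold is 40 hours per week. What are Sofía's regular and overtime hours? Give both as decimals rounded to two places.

Regular 40.00 hours, overtime 16.88 hours

Tue: 07:43–16:35 = 8 h 52 min; less 30 min break → 8 h 22 min
Wed: 07:59–17:17 = 9 h 18 min; less 30 min break → 8 h 48 min
Thu: 10:18–21:14 = 10 h 56 min; less 30 min break → 10 h 26 min
Fri: 11:08–19:12 = 8 h 4 min; less 30 min break → 7 h 34 min
Sat: 10:46–21:32 = 10 h 46 min; less 30 min break → 10 h 16 min
Sun: 06:16–18:13 = 11 h 57 min; less 30 min break → 11 h 27 min
Total worked: 56 h 53 min = 56.88 h.
Threshold 40 h → overtime 16 h 53 min, regular 40 h 0 min.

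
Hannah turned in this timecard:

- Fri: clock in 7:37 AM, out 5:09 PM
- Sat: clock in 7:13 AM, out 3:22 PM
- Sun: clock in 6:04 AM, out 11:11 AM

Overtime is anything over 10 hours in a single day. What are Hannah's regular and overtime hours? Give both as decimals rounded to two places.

Fri: 7:37 AM–5:09 PM = 9 h 32 min
Sat: 7:13 AM–3:22 PM = 8 h 9 min
Sun: 6:04 AM–11:11 AM = 5 h 7 min
Fri reg 9 h 32 min / OT 0 h 0 min; Sat reg 8 h 9 min / OT 0 h 0 min; Sun reg 5 h 7 min / OT 0 h 0 min.
Totals: regular 22 h 48 min, overtime 0 h 0 min.

Regular 22.80 hours, overtime 0.00 hours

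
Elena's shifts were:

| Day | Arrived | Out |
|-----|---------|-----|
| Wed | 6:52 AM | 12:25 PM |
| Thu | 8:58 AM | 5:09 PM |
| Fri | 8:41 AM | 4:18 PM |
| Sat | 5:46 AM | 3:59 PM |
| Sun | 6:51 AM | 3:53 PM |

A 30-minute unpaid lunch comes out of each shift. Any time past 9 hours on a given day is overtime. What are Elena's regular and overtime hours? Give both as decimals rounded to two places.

Wed: 6:52 AM–12:25 PM = 5 h 33 min; less 30 min break → 5 h 3 min
Thu: 8:58 AM–5:09 PM = 8 h 11 min; less 30 min break → 7 h 41 min
Fri: 8:41 AM–4:18 PM = 7 h 37 min; less 30 min break → 7 h 7 min
Sat: 5:46 AM–3:59 PM = 10 h 13 min; less 30 min break → 9 h 43 min
Sun: 6:51 AM–3:53 PM = 9 h 2 min; less 30 min break → 8 h 32 min
Wed reg 5 h 3 min / OT 0 h 0 min; Thu reg 7 h 41 min / OT 0 h 0 min; Fri reg 7 h 7 min / OT 0 h 0 min; Sat reg 9 h 0 min / OT 0 h 43 min; Sun reg 8 h 32 min / OT 0 h 0 min.
Totals: regular 37 h 23 min, overtime 0 h 43 min.

Regular 37.38 hours, overtime 0.72 hours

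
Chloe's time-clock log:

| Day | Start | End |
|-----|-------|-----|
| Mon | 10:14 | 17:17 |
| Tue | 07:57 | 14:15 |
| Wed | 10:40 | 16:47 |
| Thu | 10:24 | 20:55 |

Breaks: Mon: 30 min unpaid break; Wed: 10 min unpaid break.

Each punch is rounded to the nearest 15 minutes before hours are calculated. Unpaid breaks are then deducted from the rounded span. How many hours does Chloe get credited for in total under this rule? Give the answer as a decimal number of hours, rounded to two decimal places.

Mon: in 10:14→10:15, out 17:17→17:15; 7 h 0 min − 30 min = 6 h 30 min
Tue: in 07:57→08:00, out 14:15→14:15; 6 h 15 min
Wed: in 10:40→10:45, out 16:47→16:45; 6 h 0 min − 10 min = 5 h 50 min
Thu: in 10:24→10:30, out 20:55→21:00; 10 h 30 min
Total credited: 29 h 5 min.

29.08 hours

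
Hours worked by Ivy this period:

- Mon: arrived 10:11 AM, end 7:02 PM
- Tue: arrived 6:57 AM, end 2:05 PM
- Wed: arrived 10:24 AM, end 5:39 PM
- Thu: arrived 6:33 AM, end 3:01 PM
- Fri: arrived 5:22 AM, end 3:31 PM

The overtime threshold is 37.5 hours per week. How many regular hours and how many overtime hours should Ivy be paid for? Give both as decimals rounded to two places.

Mon: 10:11 AM–7:02 PM = 8 h 51 min
Tue: 6:57 AM–2:05 PM = 7 h 8 min
Wed: 10:24 AM–5:39 PM = 7 h 15 min
Thu: 6:33 AM–3:01 PM = 8 h 28 min
Fri: 5:22 AM–3:31 PM = 10 h 9 min
Total worked: 41 h 51 min = 41.85 h.
Threshold 37.5 h → overtime 4 h 21 min, regular 37 h 30 min.

Regular 37.50 hours, overtime 4.35 hours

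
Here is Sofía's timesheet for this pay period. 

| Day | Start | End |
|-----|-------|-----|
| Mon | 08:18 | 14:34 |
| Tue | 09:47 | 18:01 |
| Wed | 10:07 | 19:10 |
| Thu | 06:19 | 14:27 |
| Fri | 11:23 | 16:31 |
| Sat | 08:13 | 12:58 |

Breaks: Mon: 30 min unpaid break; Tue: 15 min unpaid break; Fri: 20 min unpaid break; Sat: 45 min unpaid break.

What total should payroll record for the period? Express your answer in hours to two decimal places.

39.73 hours

Mon: 08:18–14:34 = 6 h 16 min; less 30 min break → 5 h 46 min
Tue: 09:47–18:01 = 8 h 14 min; less 15 min break → 7 h 59 min
Wed: 10:07–19:10 = 9 h 3 min
Thu: 06:19–14:27 = 8 h 8 min
Fri: 11:23–16:31 = 5 h 8 min; less 20 min break → 4 h 48 min
Sat: 08:13–12:58 = 4 h 45 min; less 45 min break → 4 h 0 min
Total: 5 h 46 min + 7 h 59 min + 9 h 3 min + 8 h 8 min + 4 h 48 min + 4 h 0 min = 39 h 44 min.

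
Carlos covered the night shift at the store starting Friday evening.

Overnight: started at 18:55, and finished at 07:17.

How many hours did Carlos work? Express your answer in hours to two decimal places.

Overnight: 18:55 → midnight = 5 h 5 min; midnight → 07:17 = 7 h 17 min; span 12 h 22 min

12.37 hours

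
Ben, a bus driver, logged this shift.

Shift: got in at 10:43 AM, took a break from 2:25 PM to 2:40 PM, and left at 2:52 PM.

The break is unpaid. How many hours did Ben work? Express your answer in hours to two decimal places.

Shift: 10:43 AM–2:52 PM = 4 h 9 min; less 15 min break → 3 h 54 min

3.90 hours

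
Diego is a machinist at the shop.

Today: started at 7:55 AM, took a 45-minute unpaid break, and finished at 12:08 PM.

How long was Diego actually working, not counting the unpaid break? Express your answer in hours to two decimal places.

3.47 hours

Today: 7:55 AM–12:08 PM = 4 h 13 min; less 45 min break → 3 h 28 min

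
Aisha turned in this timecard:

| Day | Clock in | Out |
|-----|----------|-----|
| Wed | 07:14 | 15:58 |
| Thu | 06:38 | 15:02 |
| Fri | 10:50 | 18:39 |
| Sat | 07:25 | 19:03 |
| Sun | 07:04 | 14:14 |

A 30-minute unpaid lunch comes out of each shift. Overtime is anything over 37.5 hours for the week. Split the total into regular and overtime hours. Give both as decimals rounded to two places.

Wed: 07:14–15:58 = 8 h 44 min; less 30 min break → 8 h 14 min
Thu: 06:38–15:02 = 8 h 24 min; less 30 min break → 7 h 54 min
Fri: 10:50–18:39 = 7 h 49 min; less 30 min break → 7 h 19 min
Sat: 07:25–19:03 = 11 h 38 min; less 30 min break → 11 h 8 min
Sun: 07:04–14:14 = 7 h 10 min; less 30 min break → 6 h 40 min
Total worked: 41 h 15 min = 41.25 h.
Threshold 37.5 h → overtime 3 h 45 min, regular 37 h 30 min.

Regular 37.50 hours, overtime 3.75 hours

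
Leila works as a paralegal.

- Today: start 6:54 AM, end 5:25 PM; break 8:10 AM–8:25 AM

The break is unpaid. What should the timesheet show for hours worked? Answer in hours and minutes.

Today: 6:54 AM–5:25 PM = 10 h 31 min; less 15 min break → 10 h 16 min

10 h 16 min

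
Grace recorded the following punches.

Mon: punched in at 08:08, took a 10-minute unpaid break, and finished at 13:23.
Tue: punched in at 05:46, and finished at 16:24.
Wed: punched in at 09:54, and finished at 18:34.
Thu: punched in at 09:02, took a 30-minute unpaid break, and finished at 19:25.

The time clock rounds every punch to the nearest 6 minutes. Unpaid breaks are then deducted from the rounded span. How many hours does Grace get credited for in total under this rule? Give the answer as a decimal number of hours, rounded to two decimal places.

Mon: in 08:08→08:06, out 13:23→13:24; 5 h 18 min − 10 min = 5 h 8 min
Tue: in 05:46→05:48, out 16:24→16:24; 10 h 36 min
Wed: in 09:54→09:54, out 18:34→18:36; 8 h 42 min
Thu: in 09:02→09:00, out 19:25→19:24; 10 h 24 min − 30 min = 9 h 54 min
Total credited: 34 h 20 min.

34.33 hours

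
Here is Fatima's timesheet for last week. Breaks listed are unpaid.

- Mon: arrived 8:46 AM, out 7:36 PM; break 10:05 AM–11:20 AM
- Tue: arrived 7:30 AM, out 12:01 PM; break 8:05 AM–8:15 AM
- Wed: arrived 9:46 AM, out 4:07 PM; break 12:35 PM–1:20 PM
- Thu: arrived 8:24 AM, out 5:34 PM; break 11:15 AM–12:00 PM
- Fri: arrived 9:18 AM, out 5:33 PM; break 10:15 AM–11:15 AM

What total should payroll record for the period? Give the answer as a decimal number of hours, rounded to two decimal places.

Mon: 8:46 AM–7:36 PM = 10 h 50 min; less 75 min break → 9 h 35 min
Tue: 7:30 AM–12:01 PM = 4 h 31 min; less 10 min break → 4 h 21 min
Wed: 9:46 AM–4:07 PM = 6 h 21 min; less 45 min break → 5 h 36 min
Thu: 8:24 AM–5:34 PM = 9 h 10 min; less 45 min break → 8 h 25 min
Fri: 9:18 AM–5:33 PM = 8 h 15 min; less 60 min break → 7 h 15 min
Total: 9 h 35 min + 4 h 21 min + 5 h 36 min + 8 h 25 min + 7 h 15 min = 35 h 12 min.

35.20 hours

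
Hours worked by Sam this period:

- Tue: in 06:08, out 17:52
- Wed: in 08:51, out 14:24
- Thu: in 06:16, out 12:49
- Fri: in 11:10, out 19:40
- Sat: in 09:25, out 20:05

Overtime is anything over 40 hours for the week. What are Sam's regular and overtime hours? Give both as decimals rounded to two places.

Regular 40.00 hours, overtime 3.00 hours

Tue: 06:08–17:52 = 11 h 44 min
Wed: 08:51–14:24 = 5 h 33 min
Thu: 06:16–12:49 = 6 h 33 min
Fri: 11:10–19:40 = 8 h 30 min
Sat: 09:25–20:05 = 10 h 40 min
Total worked: 43 h 0 min = 43.00 h.
Threshold 40 h → overtime 3 h 0 min, regular 40 h 0 min.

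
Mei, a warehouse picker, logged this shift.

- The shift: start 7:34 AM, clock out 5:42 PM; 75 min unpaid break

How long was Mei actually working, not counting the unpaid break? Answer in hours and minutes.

The shift: 7:34 AM–5:42 PM = 10 h 8 min; less 75 min break → 8 h 53 min

8 h 53 min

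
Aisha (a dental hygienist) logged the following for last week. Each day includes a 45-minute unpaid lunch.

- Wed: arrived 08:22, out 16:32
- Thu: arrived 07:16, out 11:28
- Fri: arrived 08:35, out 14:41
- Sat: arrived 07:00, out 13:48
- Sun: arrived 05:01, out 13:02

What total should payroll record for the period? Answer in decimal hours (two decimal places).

Wed: 08:22–16:32 = 8 h 10 min; less 45 min break → 7 h 25 min
Thu: 07:16–11:28 = 4 h 12 min; less 45 min break → 3 h 27 min
Fri: 08:35–14:41 = 6 h 6 min; less 45 min break → 5 h 21 min
Sat: 07:00–13:48 = 6 h 48 min; less 45 min break → 6 h 3 min
Sun: 05:01–13:02 = 8 h 1 min; less 45 min break → 7 h 16 min
Total: 7 h 25 min + 3 h 27 min + 5 h 21 min + 6 h 3 min + 7 h 16 min = 29 h 32 min.

29.53 hours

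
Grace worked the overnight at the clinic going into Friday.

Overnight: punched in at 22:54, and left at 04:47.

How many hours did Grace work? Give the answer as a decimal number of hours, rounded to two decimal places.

Overnight: 22:54 → midnight = 1 h 6 min; midnight → 04:47 = 4 h 47 min; span 5 h 53 min

5.88 hours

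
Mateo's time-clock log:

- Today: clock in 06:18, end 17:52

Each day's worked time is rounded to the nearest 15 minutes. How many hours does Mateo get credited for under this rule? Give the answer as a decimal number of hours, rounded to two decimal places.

Today: 06:18–17:52 = 11 h 34 min → rounds to 11 h 30 min

11.50 hours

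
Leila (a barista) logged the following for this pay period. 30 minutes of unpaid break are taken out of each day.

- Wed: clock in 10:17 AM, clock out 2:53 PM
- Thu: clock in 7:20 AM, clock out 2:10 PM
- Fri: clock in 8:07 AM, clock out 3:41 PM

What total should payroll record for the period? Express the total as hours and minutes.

17 h 30 min

Wed: 10:17 AM–2:53 PM = 4 h 36 min; less 30 min break → 4 h 6 min
Thu: 7:20 AM–2:10 PM = 6 h 50 min; less 30 min break → 6 h 20 min
Fri: 8:07 AM–3:41 PM = 7 h 34 min; less 30 min break → 7 h 4 min
Total: 4 h 6 min + 6 h 20 min + 7 h 4 min = 17 h 30 min.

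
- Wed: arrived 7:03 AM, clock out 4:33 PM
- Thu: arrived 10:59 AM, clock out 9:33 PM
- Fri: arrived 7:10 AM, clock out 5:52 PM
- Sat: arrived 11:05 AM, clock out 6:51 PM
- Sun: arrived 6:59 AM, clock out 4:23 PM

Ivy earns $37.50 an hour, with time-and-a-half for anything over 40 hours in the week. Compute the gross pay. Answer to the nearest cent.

$1946.25

Wed: 7:03 AM–4:33 PM = 9 h 30 min
Thu: 10:59 AM–9:33 PM = 10 h 34 min
Fri: 7:10 AM–5:52 PM = 10 h 42 min
Sat: 11:05 AM–6:51 PM = 7 h 46 min
Sun: 6:59 AM–4:23 PM = 9 h 24 min
Total worked: 47 h 56 min = 2876 min.
Regular 40 h 0 min = 2400 min at $37.50/h; overtime 7 h 56 min = 476 min at $56.25/h.
Pay = (2400 × $37.50 + 476 × $56.25) ÷ 60 = $1946.25.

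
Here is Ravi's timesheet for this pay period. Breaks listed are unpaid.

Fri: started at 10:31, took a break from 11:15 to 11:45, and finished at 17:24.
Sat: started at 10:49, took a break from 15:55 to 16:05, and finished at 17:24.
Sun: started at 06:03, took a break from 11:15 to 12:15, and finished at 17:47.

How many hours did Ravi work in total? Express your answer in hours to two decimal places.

23.53 hours

Fri: 10:31–17:24 = 6 h 53 min; less 30 min break → 6 h 23 min
Sat: 10:49–17:24 = 6 h 35 min; less 10 min break → 6 h 25 min
Sun: 06:03–17:47 = 11 h 44 min; less 60 min break → 10 h 44 min
Total: 6 h 23 min + 6 h 25 min + 10 h 44 min = 23 h 32 min.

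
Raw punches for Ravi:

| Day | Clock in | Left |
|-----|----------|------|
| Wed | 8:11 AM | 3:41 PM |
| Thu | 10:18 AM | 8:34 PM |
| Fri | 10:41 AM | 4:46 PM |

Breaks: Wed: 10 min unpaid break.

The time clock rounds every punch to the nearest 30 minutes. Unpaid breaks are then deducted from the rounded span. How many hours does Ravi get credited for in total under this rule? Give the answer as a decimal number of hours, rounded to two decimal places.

Wed: in 8:11 AM→8:00 AM, out 3:41 PM→3:30 PM; 7 h 30 min − 10 min = 7 h 20 min
Thu: in 10:18 AM→10:30 AM, out 8:34 PM→8:30 PM; 10 h 0 min
Fri: in 10:41 AM→10:30 AM, out 4:46 PM→5:00 PM; 6 h 30 min
Total credited: 23 h 50 min.

23.83 hours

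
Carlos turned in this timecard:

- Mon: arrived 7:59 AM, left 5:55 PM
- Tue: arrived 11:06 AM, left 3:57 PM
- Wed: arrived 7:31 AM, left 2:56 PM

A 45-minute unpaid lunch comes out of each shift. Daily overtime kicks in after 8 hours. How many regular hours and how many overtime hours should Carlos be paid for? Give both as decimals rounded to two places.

Regular 18.77 hours, overtime 1.18 hours

Mon: 7:59 AM–5:55 PM = 9 h 56 min; less 45 min break → 9 h 11 min
Tue: 11:06 AM–3:57 PM = 4 h 51 min; less 45 min break → 4 h 6 min
Wed: 7:31 AM–2:56 PM = 7 h 25 min; less 45 min break → 6 h 40 min
Mon reg 8 h 0 min / OT 1 h 11 min; Tue reg 4 h 6 min / OT 0 h 0 min; Wed reg 6 h 40 min / OT 0 h 0 min.
Totals: regular 18 h 46 min, overtime 1 h 11 min.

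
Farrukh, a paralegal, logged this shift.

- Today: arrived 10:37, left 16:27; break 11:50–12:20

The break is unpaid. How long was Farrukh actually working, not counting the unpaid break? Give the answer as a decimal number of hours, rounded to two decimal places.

5.33 hours

Today: 10:37–16:27 = 5 h 50 min; less 30 min break → 5 h 20 min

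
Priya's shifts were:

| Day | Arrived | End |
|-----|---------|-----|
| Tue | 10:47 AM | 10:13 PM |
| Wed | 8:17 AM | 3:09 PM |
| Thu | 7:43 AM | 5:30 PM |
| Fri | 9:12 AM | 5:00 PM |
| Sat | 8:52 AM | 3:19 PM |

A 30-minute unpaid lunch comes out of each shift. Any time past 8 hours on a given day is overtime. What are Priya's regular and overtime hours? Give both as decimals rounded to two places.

Regular 35.62 hours, overtime 4.22 hours

Tue: 10:47 AM–10:13 PM = 11 h 26 min; less 30 min break → 10 h 56 min
Wed: 8:17 AM–3:09 PM = 6 h 52 min; less 30 min break → 6 h 22 min
Thu: 7:43 AM–5:30 PM = 9 h 47 min; less 30 min break → 9 h 17 min
Fri: 9:12 AM–5:00 PM = 7 h 48 min; less 30 min break → 7 h 18 min
Sat: 8:52 AM–3:19 PM = 6 h 27 min; less 30 min break → 5 h 57 min
Tue reg 8 h 0 min / OT 2 h 56 min; Wed reg 6 h 22 min / OT 0 h 0 min; Thu reg 8 h 0 min / OT 1 h 17 min; Fri reg 7 h 18 min / OT 0 h 0 min; Sat reg 5 h 57 min / OT 0 h 0 min.
Totals: regular 35 h 37 min, overtime 4 h 13 min.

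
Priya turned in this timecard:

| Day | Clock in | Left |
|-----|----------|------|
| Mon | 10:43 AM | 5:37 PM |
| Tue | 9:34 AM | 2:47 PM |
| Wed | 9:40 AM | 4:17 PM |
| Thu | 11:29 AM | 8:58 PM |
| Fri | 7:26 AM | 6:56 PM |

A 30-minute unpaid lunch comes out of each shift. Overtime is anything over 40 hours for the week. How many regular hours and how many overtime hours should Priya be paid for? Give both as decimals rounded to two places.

Regular 37.22 hours, overtime 0.00 hours

Mon: 10:43 AM–5:37 PM = 6 h 54 min; less 30 min break → 6 h 24 min
Tue: 9:34 AM–2:47 PM = 5 h 13 min; less 30 min break → 4 h 43 min
Wed: 9:40 AM–4:17 PM = 6 h 37 min; less 30 min break → 6 h 7 min
Thu: 11:29 AM–8:58 PM = 9 h 29 min; less 30 min break → 8 h 59 min
Fri: 7:26 AM–6:56 PM = 11 h 30 min; less 30 min break → 11 h 0 min
Total worked: 37 h 13 min = 37.22 h.
Threshold 40 h → overtime 0 h 0 min, regular 37 h 13 min.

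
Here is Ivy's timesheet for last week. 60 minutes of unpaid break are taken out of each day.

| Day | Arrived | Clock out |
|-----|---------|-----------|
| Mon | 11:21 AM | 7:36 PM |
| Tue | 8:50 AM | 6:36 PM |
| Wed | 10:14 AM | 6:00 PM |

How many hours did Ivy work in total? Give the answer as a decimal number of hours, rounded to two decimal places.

Mon: 11:21 AM–7:36 PM = 8 h 15 min; less 60 min break → 7 h 15 min
Tue: 8:50 AM–6:36 PM = 9 h 46 min; less 60 min break → 8 h 46 min
Wed: 10:14 AM–6:00 PM = 7 h 46 min; less 60 min break → 6 h 46 min
Total: 7 h 15 min + 8 h 46 min + 6 h 46 min = 22 h 47 min.

22.78 hours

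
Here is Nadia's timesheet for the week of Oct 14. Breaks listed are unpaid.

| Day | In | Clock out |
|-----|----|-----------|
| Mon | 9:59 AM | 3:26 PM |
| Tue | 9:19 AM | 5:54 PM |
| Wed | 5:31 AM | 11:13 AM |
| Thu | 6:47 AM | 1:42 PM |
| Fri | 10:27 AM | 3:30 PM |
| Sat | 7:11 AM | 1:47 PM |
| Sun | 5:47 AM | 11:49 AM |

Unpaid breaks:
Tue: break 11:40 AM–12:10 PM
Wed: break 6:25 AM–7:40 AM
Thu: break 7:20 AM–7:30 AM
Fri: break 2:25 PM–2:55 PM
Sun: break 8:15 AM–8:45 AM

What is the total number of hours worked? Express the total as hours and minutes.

41 h 25 min

Mon: 9:59 AM–3:26 PM = 5 h 27 min
Tue: 9:19 AM–5:54 PM = 8 h 35 min; less 30 min break → 8 h 5 min
Wed: 5:31 AM–11:13 AM = 5 h 42 min; less 75 min break → 4 h 27 min
Thu: 6:47 AM–1:42 PM = 6 h 55 min; less 10 min break → 6 h 45 min
Fri: 10:27 AM–3:30 PM = 5 h 3 min; less 30 min break → 4 h 33 min
Sat: 7:11 AM–1:47 PM = 6 h 36 min
Sun: 5:47 AM–11:49 AM = 6 h 2 min; less 30 min break → 5 h 32 min
Total: 5 h 27 min + 8 h 5 min + 4 h 27 min + 6 h 45 min + 4 h 33 min + 6 h 36 min + 5 h 32 min = 41 h 25 min.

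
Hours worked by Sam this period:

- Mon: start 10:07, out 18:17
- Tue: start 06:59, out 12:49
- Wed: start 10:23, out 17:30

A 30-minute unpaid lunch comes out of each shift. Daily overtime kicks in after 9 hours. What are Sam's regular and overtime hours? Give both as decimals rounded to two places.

Mon: 10:07–18:17 = 8 h 10 min; less 30 min break → 7 h 40 min
Tue: 06:59–12:49 = 5 h 50 min; less 30 min break → 5 h 20 min
Wed: 10:23–17:30 = 7 h 7 min; less 30 min break → 6 h 37 min
Mon reg 7 h 40 min / OT 0 h 0 min; Tue reg 5 h 20 min / OT 0 h 0 min; Wed reg 6 h 37 min / OT 0 h 0 min.
Totals: regular 19 h 37 min, overtime 0 h 0 min.

Regular 19.62 hours, overtime 0.00 hours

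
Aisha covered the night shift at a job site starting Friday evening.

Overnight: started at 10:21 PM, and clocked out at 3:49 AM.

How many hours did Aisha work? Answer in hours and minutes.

Overnight: 10:21 PM → midnight = 1 h 39 min; midnight → 3:49 AM = 3 h 49 min; span 5 h 28 min

5 h 28 min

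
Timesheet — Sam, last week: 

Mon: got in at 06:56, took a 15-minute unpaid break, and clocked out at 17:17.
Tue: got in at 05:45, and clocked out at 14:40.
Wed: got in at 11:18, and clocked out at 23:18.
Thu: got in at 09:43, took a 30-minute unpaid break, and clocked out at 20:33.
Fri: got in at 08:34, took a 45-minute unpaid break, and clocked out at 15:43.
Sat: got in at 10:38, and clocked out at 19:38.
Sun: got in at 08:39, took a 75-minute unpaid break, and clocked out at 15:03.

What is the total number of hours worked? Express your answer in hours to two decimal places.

Mon: 06:56–17:17 = 10 h 21 min; less 15 min break → 10 h 6 min
Tue: 05:45–14:40 = 8 h 55 min
Wed: 11:18–23:18 = 12 h 0 min
Thu: 09:43–20:33 = 10 h 50 min; less 30 min break → 10 h 20 min
Fri: 08:34–15:43 = 7 h 9 min; less 45 min break → 6 h 24 min
Sat: 10:38–19:38 = 9 h 0 min
Sun: 08:39–15:03 = 6 h 24 min; less 75 min break → 5 h 9 min
Total: 10 h 6 min + 8 h 55 min + 12 h 0 min + 10 h 20 min + 6 h 24 min + 9 h 0 min + 5 h 9 min = 61 h 54 min.

61.90 hours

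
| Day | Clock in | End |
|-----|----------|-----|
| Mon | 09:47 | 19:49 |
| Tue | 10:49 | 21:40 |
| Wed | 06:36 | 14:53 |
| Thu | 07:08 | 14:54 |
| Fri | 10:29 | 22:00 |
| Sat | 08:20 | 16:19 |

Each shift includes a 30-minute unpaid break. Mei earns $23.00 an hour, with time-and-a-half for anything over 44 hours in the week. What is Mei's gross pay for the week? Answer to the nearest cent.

Mon: 09:47–19:49 = 10 h 2 min; less 30 min break → 9 h 32 min
Tue: 10:49–21:40 = 10 h 51 min; less 30 min break → 10 h 21 min
Wed: 06:36–14:53 = 8 h 17 min; less 30 min break → 7 h 47 min
Thu: 07:08–14:54 = 7 h 46 min; less 30 min break → 7 h 16 min
Fri: 10:29–22:00 = 11 h 31 min; less 30 min break → 11 h 1 min
Sat: 08:20–16:19 = 7 h 59 min; less 30 min break → 7 h 29 min
Total worked: 53 h 26 min = 3206 min.
Regular 44 h 0 min = 2640 min at $23.00/h; overtime 9 h 26 min = 566 min at $34.50/h.
Pay = (2640 × $23.00 + 566 × $34.50) ÷ 60 = $1337.45.

$1337.45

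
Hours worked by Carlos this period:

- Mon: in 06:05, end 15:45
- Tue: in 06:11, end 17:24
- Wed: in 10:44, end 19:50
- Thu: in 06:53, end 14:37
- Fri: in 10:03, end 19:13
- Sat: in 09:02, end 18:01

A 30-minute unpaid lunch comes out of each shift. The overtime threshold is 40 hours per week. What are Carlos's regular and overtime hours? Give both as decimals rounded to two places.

Mon: 06:05–15:45 = 9 h 40 min; less 30 min break → 9 h 10 min
Tue: 06:11–17:24 = 11 h 13 min; less 30 min break → 10 h 43 min
Wed: 10:44–19:50 = 9 h 6 min; less 30 min break → 8 h 36 min
Thu: 06:53–14:37 = 7 h 44 min; less 30 min break → 7 h 14 min
Fri: 10:03–19:13 = 9 h 10 min; less 30 min break → 8 h 40 min
Sat: 09:02–18:01 = 8 h 59 min; less 30 min break → 8 h 29 min
Total worked: 52 h 52 min = 52.87 h.
Threshold 40 h → overtime 12 h 52 min, regular 40 h 0 min.

Regular 40.00 hours, overtime 12.87 hours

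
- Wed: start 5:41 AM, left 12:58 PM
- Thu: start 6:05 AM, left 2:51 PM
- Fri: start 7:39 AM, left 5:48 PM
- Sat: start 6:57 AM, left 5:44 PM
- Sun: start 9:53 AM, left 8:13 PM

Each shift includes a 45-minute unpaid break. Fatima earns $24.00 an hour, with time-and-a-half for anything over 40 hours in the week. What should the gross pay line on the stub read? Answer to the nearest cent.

$1088.40

Wed: 5:41 AM–12:58 PM = 7 h 17 min; less 45 min break → 6 h 32 min
Thu: 6:05 AM–2:51 PM = 8 h 46 min; less 45 min break → 8 h 1 min
Fri: 7:39 AM–5:48 PM = 10 h 9 min; less 45 min break → 9 h 24 min
Sat: 6:57 AM–5:44 PM = 10 h 47 min; less 45 min break → 10 h 2 min
Sun: 9:53 AM–8:13 PM = 10 h 20 min; less 45 min break → 9 h 35 min
Total worked: 43 h 34 min = 2614 min.
Regular 40 h 0 min = 2400 min at $24.00/h; overtime 3 h 34 min = 214 min at $36.00/h.
Pay = (2400 × $24.00 + 214 × $36.00) ÷ 60 = $1088.40.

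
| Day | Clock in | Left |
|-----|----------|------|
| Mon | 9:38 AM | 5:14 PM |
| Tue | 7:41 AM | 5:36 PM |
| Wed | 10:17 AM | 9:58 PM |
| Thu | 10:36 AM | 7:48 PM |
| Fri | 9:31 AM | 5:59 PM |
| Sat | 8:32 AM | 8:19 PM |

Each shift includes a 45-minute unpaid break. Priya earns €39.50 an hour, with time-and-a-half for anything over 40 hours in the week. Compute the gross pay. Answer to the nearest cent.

Mon: 9:38 AM–5:14 PM = 7 h 36 min; less 45 min break → 6 h 51 min
Tue: 7:41 AM–5:36 PM = 9 h 55 min; less 45 min break → 9 h 10 min
Wed: 10:17 AM–9:58 PM = 11 h 41 min; less 45 min break → 10 h 56 min
Thu: 10:36 AM–7:48 PM = 9 h 12 min; less 45 min break → 8 h 27 min
Fri: 9:31 AM–5:59 PM = 8 h 28 min; less 45 min break → 7 h 43 min
Sat: 8:32 AM–8:19 PM = 11 h 47 min; less 45 min break → 11 h 2 min
Total worked: 54 h 9 min = 3249 min.
Regular 40 h 0 min = 2400 min at €39.50/h; overtime 14 h 9 min = 849 min at €59.25/h.
Pay = (2400 × €39.50 + 849 × €59.25) ÷ 60 = €2418.39.

€2418.39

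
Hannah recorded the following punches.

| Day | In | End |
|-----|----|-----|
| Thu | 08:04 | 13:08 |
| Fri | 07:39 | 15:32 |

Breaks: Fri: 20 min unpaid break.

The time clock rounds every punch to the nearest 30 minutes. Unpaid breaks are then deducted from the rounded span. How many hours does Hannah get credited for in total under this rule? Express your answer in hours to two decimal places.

12.67 hours

Thu: in 08:04→08:00, out 13:08→13:00; 5 h 0 min
Fri: in 07:39→07:30, out 15:32→15:30; 8 h 0 min − 20 min = 7 h 40 min
Total credited: 12 h 40 min.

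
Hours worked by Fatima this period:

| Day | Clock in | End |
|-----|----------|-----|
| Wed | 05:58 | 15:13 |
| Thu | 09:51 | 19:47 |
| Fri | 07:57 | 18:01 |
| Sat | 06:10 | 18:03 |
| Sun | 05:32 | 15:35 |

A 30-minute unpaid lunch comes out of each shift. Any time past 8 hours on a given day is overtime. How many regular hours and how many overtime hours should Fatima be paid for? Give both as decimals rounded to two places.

Regular 40.00 hours, overtime 8.68 hours

Wed: 05:58–15:13 = 9 h 15 min; less 30 min break → 8 h 45 min
Thu: 09:51–19:47 = 9 h 56 min; less 30 min break → 9 h 26 min
Fri: 07:57–18:01 = 10 h 4 min; less 30 min break → 9 h 34 min
Sat: 06:10–18:03 = 11 h 53 min; less 30 min break → 11 h 23 min
Sun: 05:32–15:35 = 10 h 3 min; less 30 min break → 9 h 33 min
Wed reg 8 h 0 min / OT 0 h 45 min; Thu reg 8 h 0 min / OT 1 h 26 min; Fri reg 8 h 0 min / OT 1 h 34 min; Sat reg 8 h 0 min / OT 3 h 23 min; Sun reg 8 h 0 min / OT 1 h 33 min.
Totals: regular 40 h 0 min, overtime 8 h 41 min.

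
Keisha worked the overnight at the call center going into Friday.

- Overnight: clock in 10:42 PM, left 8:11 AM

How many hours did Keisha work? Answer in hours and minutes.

9 h 29 min

Overnight: 10:42 PM → midnight = 1 h 18 min; midnight → 8:11 AM = 8 h 11 min; span 9 h 29 min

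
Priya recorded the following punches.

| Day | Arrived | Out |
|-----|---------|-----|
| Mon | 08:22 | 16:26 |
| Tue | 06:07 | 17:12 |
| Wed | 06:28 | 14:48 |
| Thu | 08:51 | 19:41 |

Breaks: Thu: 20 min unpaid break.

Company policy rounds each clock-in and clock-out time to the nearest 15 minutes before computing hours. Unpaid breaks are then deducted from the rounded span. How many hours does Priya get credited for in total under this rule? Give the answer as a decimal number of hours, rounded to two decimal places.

38.42 hours

Mon: in 08:22→08:15, out 16:26→16:30; 8 h 15 min
Tue: in 06:07→06:00, out 17:12→17:15; 11 h 15 min
Wed: in 06:28→06:30, out 14:48→14:45; 8 h 15 min
Thu: in 08:51→08:45, out 19:41→19:45; 11 h 0 min − 20 min = 10 h 40 min
Total credited: 38 h 25 min.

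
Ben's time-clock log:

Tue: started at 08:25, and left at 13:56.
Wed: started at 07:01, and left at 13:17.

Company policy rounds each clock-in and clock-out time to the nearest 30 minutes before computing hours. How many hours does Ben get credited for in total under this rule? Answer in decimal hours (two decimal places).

12.00 hours

Tue: in 08:25→08:30, out 13:56→14:00; 5 h 30 min
Wed: in 07:01→07:00, out 13:17→13:30; 6 h 30 min
Total credited: 12 h 0 min.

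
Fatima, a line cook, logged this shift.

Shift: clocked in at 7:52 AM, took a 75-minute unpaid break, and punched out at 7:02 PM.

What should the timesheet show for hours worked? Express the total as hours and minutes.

Shift: 7:52 AM–7:02 PM = 11 h 10 min; less 75 min break → 9 h 55 min

9 h 55 min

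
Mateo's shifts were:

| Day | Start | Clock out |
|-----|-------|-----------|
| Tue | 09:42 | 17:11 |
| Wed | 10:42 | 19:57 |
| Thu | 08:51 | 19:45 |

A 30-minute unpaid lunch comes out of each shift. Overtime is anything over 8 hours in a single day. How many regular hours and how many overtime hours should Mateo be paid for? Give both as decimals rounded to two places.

Regular 22.98 hours, overtime 3.15 hours

Tue: 09:42–17:11 = 7 h 29 min; less 30 min break → 6 h 59 min
Wed: 10:42–19:57 = 9 h 15 min; less 30 min break → 8 h 45 min
Thu: 08:51–19:45 = 10 h 54 min; less 30 min break → 10 h 24 min
Tue reg 6 h 59 min / OT 0 h 0 min; Wed reg 8 h 0 min / OT 0 h 45 min; Thu reg 8 h 0 min / OT 2 h 24 min.
Totals: regular 22 h 59 min, overtime 3 h 9 min.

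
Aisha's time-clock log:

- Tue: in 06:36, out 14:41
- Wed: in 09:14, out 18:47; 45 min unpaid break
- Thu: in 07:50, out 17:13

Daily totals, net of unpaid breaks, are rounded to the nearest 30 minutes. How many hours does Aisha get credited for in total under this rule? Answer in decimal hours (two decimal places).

Tue: 06:36–14:41 = 8 h 5 min → rounds to 8 h 0 min
Wed: 09:14–18:47 = 9 h 33 min − 45 min = 8 h 48 min → rounds to 9 h 0 min
Thu: 07:50–17:13 = 9 h 23 min → rounds to 9 h 30 min
Total credited: 26 h 30 min.

26.50 hours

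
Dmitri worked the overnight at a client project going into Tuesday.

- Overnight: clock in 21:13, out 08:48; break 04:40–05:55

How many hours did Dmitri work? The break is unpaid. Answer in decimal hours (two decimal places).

10.33 hours

Overnight: 21:13 → midnight = 2 h 47 min; midnight → 08:48 = 8 h 48 min; span 11 h 35 min; less 75 min break → 10 h 20 min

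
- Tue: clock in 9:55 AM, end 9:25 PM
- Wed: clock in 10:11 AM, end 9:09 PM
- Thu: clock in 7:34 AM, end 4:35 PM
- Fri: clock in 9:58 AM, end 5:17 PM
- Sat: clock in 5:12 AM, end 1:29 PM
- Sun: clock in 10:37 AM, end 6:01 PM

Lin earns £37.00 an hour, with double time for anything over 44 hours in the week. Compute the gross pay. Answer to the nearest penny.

£2403.77

Tue: 9:55 AM–9:25 PM = 11 h 30 min
Wed: 10:11 AM–9:09 PM = 10 h 58 min
Thu: 7:34 AM–4:35 PM = 9 h 1 min
Fri: 9:58 AM–5:17 PM = 7 h 19 min
Sat: 5:12 AM–1:29 PM = 8 h 17 min
Sun: 10:37 AM–6:01 PM = 7 h 24 min
Total worked: 54 h 29 min = 3269 min.
Regular 44 h 0 min = 2640 min at £37.00/h; overtime 10 h 29 min = 629 min at £74.00/h.
Pay = (2640 × £37.00 + 629 × £74.00) ÷ 60 = £2403.77.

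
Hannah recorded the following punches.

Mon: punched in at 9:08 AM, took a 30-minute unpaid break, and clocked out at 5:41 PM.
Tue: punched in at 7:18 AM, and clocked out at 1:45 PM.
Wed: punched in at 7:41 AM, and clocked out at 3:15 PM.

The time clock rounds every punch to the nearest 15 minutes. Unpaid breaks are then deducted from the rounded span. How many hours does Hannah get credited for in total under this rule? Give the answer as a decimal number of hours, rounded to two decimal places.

Mon: in 9:08 AM→9:15 AM, out 5:41 PM→5:45 PM; 8 h 30 min − 30 min = 8 h 0 min
Tue: in 7:18 AM→7:15 AM, out 1:45 PM→1:45 PM; 6 h 30 min
Wed: in 7:41 AM→7:45 AM, out 3:15 PM→3:15 PM; 7 h 30 min
Total credited: 22 h 0 min.

22.00 hours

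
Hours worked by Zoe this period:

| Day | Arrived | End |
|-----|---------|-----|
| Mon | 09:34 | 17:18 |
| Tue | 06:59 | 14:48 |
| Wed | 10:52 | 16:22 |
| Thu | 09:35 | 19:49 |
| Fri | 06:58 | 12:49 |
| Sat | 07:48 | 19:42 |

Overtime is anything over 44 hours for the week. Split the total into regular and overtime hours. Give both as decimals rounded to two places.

Regular 44.00 hours, overtime 5.03 hours

Mon: 09:34–17:18 = 7 h 44 min
Tue: 06:59–14:48 = 7 h 49 min
Wed: 10:52–16:22 = 5 h 30 min
Thu: 09:35–19:49 = 10 h 14 min
Fri: 06:58–12:49 = 5 h 51 min
Sat: 07:48–19:42 = 11 h 54 min
Total worked: 49 h 2 min = 49.03 h.
Threshold 44 h → overtime 5 h 2 min, regular 44 h 0 min.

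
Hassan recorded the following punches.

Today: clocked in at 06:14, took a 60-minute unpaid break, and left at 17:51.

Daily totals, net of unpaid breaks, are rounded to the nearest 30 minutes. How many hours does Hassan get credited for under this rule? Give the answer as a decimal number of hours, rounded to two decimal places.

10.50 hours

Today: 06:14–17:51 = 11 h 37 min − 60 min = 10 h 37 min → rounds to 10 h 30 min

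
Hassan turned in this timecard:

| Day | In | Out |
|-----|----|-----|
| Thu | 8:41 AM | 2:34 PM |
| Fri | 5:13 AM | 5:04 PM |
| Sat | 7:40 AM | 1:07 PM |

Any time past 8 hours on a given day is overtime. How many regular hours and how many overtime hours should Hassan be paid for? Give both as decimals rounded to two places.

Regular 19.33 hours, overtime 3.85 hours

Thu: 8:41 AM–2:34 PM = 5 h 53 min
Fri: 5:13 AM–5:04 PM = 11 h 51 min
Sat: 7:40 AM–1:07 PM = 5 h 27 min
Thu reg 5 h 53 min / OT 0 h 0 min; Fri reg 8 h 0 min / OT 3 h 51 min; Sat reg 5 h 27 min / OT 0 h 0 min.
Totals: regular 19 h 20 min, overtime 3 h 51 min.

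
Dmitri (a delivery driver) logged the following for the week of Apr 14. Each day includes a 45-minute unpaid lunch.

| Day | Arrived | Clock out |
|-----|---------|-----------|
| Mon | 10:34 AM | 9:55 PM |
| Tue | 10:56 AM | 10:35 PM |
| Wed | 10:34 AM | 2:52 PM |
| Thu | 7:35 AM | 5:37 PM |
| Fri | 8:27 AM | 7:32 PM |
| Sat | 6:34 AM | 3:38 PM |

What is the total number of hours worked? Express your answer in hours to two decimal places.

Mon: 10:34 AM–9:55 PM = 11 h 21 min; less 45 min break → 10 h 36 min
Tue: 10:56 AM–10:35 PM = 11 h 39 min; less 45 min break → 10 h 54 min
Wed: 10:34 AM–2:52 PM = 4 h 18 min; less 45 min break → 3 h 33 min
Thu: 7:35 AM–5:37 PM = 10 h 2 min; less 45 min break → 9 h 17 min
Fri: 8:27 AM–7:32 PM = 11 h 5 min; less 45 min break → 10 h 20 min
Sat: 6:34 AM–3:38 PM = 9 h 4 min; less 45 min break → 8 h 19 min
Total: 10 h 36 min + 10 h 54 min + 3 h 33 min + 9 h 17 min + 10 h 20 min + 8 h 19 min = 52 h 59 min.

52.98 hours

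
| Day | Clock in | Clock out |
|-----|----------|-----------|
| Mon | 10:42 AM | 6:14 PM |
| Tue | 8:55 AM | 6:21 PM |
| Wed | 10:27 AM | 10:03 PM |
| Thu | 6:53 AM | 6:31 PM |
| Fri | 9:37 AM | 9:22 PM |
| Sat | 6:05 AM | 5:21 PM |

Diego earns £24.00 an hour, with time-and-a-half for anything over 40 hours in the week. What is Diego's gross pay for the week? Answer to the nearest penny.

Mon: 10:42 AM–6:14 PM = 7 h 32 min
Tue: 8:55 AM–6:21 PM = 9 h 26 min
Wed: 10:27 AM–10:03 PM = 11 h 36 min
Thu: 6:53 AM–6:31 PM = 11 h 38 min
Fri: 9:37 AM–9:22 PM = 11 h 45 min
Sat: 6:05 AM–5:21 PM = 11 h 16 min
Total worked: 63 h 13 min = 3793 min.
Regular 40 h 0 min = 2400 min at £24.00/h; overtime 23 h 13 min = 1393 min at £36.00/h.
Pay = (2400 × £24.00 + 1393 × £36.00) ÷ 60 = £1795.80.

£1795.80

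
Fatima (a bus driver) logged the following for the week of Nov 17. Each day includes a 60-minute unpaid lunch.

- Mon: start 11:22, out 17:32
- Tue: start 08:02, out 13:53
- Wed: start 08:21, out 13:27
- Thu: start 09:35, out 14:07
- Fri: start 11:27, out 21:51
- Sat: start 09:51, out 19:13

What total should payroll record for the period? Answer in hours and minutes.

Mon: 11:22–17:32 = 6 h 10 min; less 60 min break → 5 h 10 min
Tue: 08:02–13:53 = 5 h 51 min; less 60 min break → 4 h 51 min
Wed: 08:21–13:27 = 5 h 6 min; less 60 min break → 4 h 6 min
Thu: 09:35–14:07 = 4 h 32 min; less 60 min break → 3 h 32 min
Fri: 11:27–21:51 = 10 h 24 min; less 60 min break → 9 h 24 min
Sat: 09:51–19:13 = 9 h 22 min; less 60 min break → 8 h 22 min
Total: 5 h 10 min + 4 h 51 min + 4 h 6 min + 3 h 32 min + 9 h 24 min + 8 h 22 min = 35 h 25 min.

35 h 25 min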